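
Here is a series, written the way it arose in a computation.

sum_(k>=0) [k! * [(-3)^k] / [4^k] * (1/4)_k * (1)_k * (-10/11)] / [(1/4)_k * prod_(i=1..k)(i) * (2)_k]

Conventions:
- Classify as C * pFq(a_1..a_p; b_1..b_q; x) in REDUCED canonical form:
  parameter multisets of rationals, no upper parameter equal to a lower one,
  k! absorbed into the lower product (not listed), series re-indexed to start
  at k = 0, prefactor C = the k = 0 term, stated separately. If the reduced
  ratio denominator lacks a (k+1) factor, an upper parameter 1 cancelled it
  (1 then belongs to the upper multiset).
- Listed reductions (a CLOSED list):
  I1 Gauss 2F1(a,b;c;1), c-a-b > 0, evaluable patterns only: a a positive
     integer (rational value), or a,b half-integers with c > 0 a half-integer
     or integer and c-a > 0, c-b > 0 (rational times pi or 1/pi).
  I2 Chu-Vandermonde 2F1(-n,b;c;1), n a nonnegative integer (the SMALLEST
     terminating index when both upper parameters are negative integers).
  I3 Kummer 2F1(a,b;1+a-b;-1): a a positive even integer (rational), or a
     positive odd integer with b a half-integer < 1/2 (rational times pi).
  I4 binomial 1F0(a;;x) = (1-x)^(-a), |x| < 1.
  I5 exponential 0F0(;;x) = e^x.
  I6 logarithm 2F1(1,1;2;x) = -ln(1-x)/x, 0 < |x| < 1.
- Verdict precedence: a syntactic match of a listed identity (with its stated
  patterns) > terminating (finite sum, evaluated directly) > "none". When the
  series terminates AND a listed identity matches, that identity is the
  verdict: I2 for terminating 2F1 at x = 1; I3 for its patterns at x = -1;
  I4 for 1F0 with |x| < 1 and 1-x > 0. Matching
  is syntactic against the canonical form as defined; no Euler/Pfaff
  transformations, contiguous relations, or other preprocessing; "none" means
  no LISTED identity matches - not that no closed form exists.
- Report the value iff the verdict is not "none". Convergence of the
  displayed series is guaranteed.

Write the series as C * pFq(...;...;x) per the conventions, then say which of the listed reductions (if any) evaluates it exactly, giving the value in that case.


Classification (C = -10/11): 2F1 with upper {1, 1}, lower {2}, argument x = -3/4. Verdict: logarithm (I6) matches (the logarithm: parameters (1,1;2), x = -3/4). Its exact value is (-40/33) * ln(7/4).

First insight: with t_0 = -10/11, the factorial ratio (C = -10/11, x = -3/4) (k+a-1)!/(a-1)! is a rising factorial (a)_k.
Term ratio: r(k) = (-3/4) * (k+1) (k+1) / [(k+2) (k+1)] - rational; roots negated = parameters, x = (-3/4), C = -10/11.


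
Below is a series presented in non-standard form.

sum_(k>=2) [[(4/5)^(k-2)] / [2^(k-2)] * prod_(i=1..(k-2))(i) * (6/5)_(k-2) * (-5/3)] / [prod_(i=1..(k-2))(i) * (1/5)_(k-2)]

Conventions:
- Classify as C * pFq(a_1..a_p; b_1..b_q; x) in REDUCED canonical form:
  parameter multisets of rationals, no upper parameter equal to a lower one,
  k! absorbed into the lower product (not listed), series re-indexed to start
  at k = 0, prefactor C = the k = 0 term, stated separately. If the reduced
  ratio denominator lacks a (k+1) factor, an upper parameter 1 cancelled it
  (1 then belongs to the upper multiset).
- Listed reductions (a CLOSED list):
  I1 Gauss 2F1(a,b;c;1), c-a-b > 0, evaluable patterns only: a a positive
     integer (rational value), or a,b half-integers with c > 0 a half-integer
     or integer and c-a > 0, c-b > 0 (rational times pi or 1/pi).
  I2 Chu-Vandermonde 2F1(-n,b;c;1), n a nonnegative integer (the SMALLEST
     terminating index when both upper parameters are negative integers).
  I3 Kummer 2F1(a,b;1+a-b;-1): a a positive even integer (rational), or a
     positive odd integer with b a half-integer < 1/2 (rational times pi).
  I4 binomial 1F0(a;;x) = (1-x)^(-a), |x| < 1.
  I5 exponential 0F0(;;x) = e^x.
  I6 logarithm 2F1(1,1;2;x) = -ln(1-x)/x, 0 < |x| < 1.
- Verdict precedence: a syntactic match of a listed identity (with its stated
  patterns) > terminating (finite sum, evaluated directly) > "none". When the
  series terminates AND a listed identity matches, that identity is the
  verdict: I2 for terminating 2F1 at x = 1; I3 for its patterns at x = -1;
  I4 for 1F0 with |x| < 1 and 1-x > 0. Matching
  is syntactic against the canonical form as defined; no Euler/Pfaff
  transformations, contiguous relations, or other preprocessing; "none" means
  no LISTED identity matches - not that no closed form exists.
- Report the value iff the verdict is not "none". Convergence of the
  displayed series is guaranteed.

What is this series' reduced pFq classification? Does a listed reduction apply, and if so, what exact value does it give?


At argument 2/5: a 2F1 with upper {1, 6/5}, lower {1/5}, scaled by C = -5/3. Verdict: none. A 2F1 with upper {1, 6/5} fits none of I1-I6 at x = 2/5; the sum runs forever.

Structural cue: with t_0 = -5/3, the two k-th powers (C = -5/3) combine into one argument.
Consecutive-term ratio: r(k) = (2/5) * (k+1) (k+6/5) / [(k+1/5) (k+1)] - poly over poly, x = (2/5) from leading terms; C = -5/3 at k = 0.


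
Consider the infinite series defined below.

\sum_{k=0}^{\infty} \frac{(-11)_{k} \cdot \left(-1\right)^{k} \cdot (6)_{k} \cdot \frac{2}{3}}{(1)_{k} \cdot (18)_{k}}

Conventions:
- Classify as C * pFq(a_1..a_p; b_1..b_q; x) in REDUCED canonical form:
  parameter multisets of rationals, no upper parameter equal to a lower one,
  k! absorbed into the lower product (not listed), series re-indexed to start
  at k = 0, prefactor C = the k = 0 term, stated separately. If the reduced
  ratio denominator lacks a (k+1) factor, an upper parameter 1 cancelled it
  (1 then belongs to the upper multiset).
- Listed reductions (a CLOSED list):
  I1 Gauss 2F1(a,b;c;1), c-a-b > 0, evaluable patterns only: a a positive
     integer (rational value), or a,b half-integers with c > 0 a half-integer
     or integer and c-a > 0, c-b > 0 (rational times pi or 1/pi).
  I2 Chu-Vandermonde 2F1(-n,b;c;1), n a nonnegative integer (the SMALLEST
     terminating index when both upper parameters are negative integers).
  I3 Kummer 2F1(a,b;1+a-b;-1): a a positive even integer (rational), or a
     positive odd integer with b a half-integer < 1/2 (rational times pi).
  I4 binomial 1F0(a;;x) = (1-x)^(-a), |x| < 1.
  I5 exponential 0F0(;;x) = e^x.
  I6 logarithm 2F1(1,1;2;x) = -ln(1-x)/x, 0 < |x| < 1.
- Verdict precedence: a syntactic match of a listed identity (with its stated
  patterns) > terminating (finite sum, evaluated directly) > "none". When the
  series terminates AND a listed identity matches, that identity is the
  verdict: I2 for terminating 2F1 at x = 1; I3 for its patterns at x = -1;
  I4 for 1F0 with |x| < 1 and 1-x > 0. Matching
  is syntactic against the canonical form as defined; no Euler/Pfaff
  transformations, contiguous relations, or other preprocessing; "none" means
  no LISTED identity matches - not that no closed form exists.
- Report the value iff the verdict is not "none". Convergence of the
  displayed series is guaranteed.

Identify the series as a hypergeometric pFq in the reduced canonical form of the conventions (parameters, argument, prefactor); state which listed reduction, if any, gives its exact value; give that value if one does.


Canonical form: C = \frac{2}{3} times 2F1 with upper {-11, 6}, lower {18}, x = -1. Verdict: Kummer's theorem (I3) fires (x = -1; c = 18 equals 1+a-b for upper {-11, 6}: listed pattern). Value: \frac{68}{3}.

The tell: with t_0 = \frac{2}{3}, (1)_k (C = 2/3) is k! itself.
Ratio: r(k) = -1 * (k-11) (k+6) / [(k+18) (k+1)] - rational; roots negated = parameters, x = -1, C = \frac{2}{3}.


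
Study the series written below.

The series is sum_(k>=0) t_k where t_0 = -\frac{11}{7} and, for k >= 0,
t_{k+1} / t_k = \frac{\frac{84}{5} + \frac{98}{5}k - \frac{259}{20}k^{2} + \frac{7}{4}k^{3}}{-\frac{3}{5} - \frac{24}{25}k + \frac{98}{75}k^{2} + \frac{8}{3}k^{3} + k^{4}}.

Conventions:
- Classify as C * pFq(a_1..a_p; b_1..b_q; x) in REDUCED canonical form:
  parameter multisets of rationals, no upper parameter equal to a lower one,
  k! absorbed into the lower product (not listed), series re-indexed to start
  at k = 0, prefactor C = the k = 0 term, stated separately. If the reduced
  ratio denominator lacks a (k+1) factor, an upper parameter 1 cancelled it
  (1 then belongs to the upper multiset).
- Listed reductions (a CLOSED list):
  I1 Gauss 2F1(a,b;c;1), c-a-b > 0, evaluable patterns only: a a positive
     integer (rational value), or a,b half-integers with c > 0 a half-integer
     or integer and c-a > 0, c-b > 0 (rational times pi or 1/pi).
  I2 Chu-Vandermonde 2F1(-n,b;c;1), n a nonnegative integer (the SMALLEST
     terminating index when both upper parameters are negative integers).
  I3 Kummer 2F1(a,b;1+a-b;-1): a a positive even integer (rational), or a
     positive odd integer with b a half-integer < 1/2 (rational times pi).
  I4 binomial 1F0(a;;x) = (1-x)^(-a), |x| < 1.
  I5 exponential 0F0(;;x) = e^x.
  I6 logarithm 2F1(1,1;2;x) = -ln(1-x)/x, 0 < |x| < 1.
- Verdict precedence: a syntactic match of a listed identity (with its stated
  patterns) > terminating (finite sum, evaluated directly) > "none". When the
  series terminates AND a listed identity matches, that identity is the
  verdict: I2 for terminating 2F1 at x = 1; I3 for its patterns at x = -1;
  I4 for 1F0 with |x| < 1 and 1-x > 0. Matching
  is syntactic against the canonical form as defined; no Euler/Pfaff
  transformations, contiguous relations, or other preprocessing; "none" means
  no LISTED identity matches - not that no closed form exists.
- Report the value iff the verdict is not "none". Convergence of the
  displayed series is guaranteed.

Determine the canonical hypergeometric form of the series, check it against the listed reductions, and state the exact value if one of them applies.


x = \frac{7}{4} here; the reduced form reads 2F2, upper {-4, -4}, lower {-\frac{3}{5}, \frac{5}{3}}, C = -\frac{11}{7}. Verdict: terminating - upper parameter -4 makes this a finite sum (last index 4), evaluated exactly. Hence: \frac{14929407}{28672}.

The tell: from the first term -\frac{11}{7}: factor the ratio over Q (prefactor -11/7): negated roots = parameters.
Ratio: r(k) = \frac{7}{4} * (k-4) (k-4) / [(k-\frac{3}{5}) (k+\frac{5}{3}) (k+1)] - rational; roots negated = parameters, x = \frac{7}{4}, C = -\frac{11}{7}.


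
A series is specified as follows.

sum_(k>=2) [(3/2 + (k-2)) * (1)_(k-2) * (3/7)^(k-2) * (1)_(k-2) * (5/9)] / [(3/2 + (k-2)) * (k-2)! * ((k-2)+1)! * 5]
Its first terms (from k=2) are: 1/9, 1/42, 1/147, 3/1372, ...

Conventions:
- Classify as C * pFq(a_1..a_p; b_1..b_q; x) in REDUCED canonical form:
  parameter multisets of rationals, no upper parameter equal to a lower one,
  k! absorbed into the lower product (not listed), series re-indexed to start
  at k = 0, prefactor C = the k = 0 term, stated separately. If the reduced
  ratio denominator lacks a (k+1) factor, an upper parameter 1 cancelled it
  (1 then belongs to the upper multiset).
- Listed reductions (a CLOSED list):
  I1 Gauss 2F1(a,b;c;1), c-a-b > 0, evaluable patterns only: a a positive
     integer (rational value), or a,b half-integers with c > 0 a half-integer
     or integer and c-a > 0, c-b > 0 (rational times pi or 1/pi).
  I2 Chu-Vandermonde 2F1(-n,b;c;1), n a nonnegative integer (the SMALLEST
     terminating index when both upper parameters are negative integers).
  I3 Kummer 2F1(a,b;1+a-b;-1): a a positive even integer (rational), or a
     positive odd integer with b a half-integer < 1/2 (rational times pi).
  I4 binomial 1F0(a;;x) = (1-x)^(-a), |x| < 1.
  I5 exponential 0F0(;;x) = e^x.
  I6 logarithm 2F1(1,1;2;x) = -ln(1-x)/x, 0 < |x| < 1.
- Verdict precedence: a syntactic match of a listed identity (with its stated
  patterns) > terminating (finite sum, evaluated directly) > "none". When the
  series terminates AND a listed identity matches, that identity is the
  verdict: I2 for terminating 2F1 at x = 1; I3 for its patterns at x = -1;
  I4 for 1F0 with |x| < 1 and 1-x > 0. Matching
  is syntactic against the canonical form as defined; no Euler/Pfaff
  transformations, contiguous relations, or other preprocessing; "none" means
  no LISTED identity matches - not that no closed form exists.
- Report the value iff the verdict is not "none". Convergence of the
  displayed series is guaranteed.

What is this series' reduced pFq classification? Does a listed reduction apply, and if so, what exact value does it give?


The series (x = 3/7) is 2F1: upper {1, 1}, lower {2}, prefactor 1/9. Verdict: logarithm (I6) matches (the logarithm: parameters (1,1;2), x = 3/7). Hence: (-7/27) * ln(4/7).

First insight: t_0 = 1/9 here, and the factor k + 3/2 cancels (top and bottom), leaving C = 1/9.
Term ratio: r(k) = (3/7) * (k+1) (k+1) / [(k+2) (k+1)] ; factor over Q: parameters, x = (3/7), and C = 1/9.


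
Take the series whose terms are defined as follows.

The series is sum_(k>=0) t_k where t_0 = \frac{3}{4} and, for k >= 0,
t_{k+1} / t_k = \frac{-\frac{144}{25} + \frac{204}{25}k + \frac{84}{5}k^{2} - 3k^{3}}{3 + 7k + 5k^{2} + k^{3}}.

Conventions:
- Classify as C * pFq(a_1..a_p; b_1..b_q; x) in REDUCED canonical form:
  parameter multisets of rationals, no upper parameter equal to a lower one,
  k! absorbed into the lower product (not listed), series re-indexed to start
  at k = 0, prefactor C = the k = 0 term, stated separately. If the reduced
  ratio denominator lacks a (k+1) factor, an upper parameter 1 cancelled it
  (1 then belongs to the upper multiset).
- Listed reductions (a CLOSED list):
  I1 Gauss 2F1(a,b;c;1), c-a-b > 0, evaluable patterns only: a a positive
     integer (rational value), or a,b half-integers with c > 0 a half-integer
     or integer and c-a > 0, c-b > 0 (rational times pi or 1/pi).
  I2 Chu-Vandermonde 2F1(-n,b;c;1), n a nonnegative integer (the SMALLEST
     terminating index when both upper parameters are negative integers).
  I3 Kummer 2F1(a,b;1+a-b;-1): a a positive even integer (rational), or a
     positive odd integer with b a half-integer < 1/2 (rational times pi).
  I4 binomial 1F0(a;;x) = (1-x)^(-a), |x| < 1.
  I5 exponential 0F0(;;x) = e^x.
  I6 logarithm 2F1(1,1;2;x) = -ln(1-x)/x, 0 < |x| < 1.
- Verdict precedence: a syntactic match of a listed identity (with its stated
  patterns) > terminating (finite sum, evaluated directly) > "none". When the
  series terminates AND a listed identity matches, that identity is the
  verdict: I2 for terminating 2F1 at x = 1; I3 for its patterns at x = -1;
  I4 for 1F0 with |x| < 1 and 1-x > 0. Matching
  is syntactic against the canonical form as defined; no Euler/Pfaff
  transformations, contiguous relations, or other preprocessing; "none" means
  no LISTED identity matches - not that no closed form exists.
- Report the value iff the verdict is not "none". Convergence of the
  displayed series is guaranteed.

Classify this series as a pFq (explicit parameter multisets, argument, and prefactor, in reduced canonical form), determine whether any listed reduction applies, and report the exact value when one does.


x = -3 here; the reduced form reads 3F2, upper {-6, -\frac{2}{5}, \frac{4}{5}}, lower {1, 3}, C = \frac{3}{4}. Verdict: terminating at k = 6: the factor (-6)_k kills every later term; summing the 7 survivors is exact. Hence: -\frac{82088430717}{12207031250}.

The tell: from the first term \frac{3}{4}: roots of the ratio polynomials (C = 3/4) are the negated parameters.
Consecutive-term ratio: r(k) = -3 * (k-6) (k-\frac{2}{5}) (k+\frac{4}{5}) / [(k+1) (k+3) (k+1)] - rational in k, leading ratio -3; with t_0 = \frac{3}{4}, classification follows.


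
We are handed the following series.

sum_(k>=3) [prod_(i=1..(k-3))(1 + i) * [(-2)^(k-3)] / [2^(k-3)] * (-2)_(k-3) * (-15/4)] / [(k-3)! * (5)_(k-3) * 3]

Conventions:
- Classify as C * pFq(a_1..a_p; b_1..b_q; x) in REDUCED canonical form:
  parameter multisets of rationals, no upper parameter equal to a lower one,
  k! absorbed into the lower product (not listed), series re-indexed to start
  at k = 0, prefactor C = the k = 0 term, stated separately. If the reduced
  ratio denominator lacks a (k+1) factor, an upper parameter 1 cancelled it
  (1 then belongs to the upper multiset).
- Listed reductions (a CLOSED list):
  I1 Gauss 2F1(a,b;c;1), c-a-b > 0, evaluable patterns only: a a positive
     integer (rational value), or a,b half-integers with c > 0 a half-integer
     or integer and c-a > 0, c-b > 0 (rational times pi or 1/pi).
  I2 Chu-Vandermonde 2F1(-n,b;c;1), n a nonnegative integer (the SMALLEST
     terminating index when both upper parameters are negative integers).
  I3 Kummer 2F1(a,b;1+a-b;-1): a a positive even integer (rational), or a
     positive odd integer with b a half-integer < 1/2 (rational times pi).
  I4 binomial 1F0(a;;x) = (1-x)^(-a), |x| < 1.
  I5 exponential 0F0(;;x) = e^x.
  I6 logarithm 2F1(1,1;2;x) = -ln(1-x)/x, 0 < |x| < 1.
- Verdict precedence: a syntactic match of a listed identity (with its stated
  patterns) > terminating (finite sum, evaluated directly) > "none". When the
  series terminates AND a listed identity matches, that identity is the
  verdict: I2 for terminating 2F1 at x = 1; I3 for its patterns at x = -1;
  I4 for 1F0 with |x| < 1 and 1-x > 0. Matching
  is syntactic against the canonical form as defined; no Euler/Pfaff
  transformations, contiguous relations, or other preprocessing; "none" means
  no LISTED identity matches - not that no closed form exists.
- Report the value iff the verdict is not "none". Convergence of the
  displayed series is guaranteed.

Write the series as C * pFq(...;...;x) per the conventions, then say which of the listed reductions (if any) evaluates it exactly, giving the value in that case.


At argument -1: a 2F1 with upper {-2, 2}, lower {5}, scaled by C = -5/4. Verdict (x = -1): the Kummer evaluation I3 applies (x = -1; c = 5 equals 1+a-b for upper {-2, 2}: listed pattern). Exact value: -5/2.

Key step: from the first term -5/4: the running product (prefactor -5/4) telescopes to a rising factorial.
Term ratio: r(k) = (-1) * (k-2) (k+2) / [(k+5) (k+1)] - rational in k, leading ratio (-1); with t_0 = -5/4, classification follows.


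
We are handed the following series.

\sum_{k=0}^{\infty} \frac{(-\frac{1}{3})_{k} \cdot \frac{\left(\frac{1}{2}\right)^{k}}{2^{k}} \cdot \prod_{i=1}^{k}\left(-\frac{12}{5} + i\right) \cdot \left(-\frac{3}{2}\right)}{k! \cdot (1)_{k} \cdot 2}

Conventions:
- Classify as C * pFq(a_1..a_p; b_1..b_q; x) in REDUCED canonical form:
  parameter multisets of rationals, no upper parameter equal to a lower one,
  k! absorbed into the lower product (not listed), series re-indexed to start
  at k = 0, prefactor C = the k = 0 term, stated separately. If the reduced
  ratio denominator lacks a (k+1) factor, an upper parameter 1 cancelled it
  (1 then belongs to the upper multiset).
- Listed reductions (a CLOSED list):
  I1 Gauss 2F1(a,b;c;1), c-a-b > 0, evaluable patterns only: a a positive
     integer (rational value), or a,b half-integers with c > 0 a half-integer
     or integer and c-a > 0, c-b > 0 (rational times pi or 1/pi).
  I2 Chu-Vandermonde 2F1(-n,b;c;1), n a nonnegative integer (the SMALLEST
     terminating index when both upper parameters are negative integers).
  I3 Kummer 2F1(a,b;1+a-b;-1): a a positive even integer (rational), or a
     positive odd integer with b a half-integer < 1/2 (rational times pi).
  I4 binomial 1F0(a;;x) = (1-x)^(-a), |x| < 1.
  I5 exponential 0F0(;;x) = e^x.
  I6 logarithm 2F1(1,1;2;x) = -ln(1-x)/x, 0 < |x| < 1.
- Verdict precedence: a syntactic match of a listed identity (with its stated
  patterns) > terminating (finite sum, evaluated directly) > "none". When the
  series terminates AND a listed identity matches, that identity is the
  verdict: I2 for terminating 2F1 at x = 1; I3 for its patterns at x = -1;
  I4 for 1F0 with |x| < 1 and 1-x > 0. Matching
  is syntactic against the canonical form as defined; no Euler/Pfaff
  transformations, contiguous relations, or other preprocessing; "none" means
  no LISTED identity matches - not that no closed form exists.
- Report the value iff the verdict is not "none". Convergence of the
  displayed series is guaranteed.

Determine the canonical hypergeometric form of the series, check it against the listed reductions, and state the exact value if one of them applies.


This is -\frac{3}{4} * 2F1(-\frac{7}{5}, -\frac{1}{3}; 1; \frac{1}{4}) in reduced canonical form. Verdict: none (x = \frac{1}{4}): each listed identity misses the multisets {-\frac{7}{5}, -\frac{1}{3}} ; {1}.

First insight: t_0 = -\frac{3}{4} here, and the constant factors (prefactor -3/4) combine into one prefactor.
Step ratio: r(k) = \frac{1}{4} * (k-\frac{7}{5}) (k-\frac{1}{3}) / [(k+1) (k+1)] - rational in k. x = \frac{1}{4}; t_0 = -\frac{3}{4}; negate the roots.


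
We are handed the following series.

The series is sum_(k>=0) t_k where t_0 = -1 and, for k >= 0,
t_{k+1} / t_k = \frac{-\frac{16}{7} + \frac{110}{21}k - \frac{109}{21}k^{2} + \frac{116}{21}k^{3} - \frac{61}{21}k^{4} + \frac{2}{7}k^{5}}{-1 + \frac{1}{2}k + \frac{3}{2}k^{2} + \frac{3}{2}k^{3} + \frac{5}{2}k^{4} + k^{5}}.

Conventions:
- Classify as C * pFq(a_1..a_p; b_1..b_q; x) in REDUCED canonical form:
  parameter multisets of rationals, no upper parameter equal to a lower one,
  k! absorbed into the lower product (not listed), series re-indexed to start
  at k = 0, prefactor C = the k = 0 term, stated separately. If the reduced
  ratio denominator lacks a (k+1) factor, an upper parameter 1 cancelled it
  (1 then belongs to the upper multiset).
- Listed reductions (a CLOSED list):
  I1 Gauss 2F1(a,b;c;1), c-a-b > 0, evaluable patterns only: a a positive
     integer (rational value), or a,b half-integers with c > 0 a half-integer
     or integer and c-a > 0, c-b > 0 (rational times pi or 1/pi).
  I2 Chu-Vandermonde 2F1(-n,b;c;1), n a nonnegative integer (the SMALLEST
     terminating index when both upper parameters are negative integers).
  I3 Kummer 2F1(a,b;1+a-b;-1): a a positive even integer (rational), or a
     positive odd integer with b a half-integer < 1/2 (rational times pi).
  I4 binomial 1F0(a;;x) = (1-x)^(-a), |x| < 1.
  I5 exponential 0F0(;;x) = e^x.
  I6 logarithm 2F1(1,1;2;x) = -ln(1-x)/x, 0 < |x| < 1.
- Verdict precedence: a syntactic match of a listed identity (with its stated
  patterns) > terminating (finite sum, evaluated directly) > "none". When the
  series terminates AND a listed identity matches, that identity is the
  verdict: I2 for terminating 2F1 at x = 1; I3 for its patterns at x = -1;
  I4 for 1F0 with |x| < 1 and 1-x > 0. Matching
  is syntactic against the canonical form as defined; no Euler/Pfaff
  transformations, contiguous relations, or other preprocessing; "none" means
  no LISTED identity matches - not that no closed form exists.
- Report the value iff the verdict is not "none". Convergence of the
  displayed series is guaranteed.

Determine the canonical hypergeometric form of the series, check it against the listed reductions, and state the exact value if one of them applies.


Prefactor -1, argument \frac{2}{7}: 3F2 with upper {-8, -\frac{3}{2}, -\frac{2}{3}} over lower {-\frac{1}{2}, 2}. Verdict: terminating - upper -8 stops the sum at k = 8; the 9 terms are added exactly. Value: -\frac{197990362926701}{56166946151085}.

Key observation: x = \frac{2}{7} and roots of the ratio polynomials (C = -1) are the negated parameters.
Ratio: r(k) = \frac{2}{7} * (k-8) (k-\frac{3}{2}) (k-\frac{2}{3}) / [(k-\frac{1}{2}) (k+2) (k+1)] - poly over poly, x = \frac{2}{7} from leading terms; C = -1 at k = 0.


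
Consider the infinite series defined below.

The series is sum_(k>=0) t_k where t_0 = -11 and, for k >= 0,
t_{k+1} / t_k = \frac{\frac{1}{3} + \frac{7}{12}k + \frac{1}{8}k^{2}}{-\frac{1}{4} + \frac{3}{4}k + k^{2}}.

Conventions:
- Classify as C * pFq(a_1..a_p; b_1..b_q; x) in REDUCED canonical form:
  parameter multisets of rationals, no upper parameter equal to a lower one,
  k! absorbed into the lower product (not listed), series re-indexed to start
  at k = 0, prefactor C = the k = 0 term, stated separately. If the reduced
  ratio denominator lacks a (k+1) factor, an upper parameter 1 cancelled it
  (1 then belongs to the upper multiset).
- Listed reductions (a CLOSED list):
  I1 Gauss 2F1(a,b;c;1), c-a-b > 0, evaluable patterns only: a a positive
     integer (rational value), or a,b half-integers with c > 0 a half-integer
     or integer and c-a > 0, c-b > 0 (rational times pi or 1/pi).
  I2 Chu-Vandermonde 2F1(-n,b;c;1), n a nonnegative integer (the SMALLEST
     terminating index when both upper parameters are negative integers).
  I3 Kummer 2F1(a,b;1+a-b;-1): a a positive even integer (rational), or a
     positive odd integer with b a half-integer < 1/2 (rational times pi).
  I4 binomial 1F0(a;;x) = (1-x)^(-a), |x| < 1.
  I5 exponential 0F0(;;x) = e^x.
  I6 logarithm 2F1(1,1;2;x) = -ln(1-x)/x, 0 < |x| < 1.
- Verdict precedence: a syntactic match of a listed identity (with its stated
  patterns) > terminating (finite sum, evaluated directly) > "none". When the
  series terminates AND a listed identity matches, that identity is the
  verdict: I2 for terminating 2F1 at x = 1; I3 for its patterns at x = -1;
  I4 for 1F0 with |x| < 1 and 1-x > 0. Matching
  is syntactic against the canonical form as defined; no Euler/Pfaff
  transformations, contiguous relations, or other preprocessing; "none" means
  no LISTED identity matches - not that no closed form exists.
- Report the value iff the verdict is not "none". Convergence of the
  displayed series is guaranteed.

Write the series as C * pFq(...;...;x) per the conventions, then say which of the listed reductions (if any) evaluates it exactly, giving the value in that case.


With C = -11: the canonical form is 2F1(\frac{2}{3}, 4; -\frac{1}{4}; \frac{1}{8}). Verdict: none - this 2F1 at x = \frac{1}{8} matches no listed pattern, and upper {\frac{2}{3}, 4} holds no stopper.

Structural cue: with t_0 = -11, factor the ratio over Q (prefactor -11): negated roots = parameters.
Term ratio: r(k) = \frac{1}{8} * (k+\frac{2}{3}) (k+4) / [(k-\frac{1}{4}) (k+1)] - rational in k, leading ratio \frac{1}{8}; with t_0 = -11, classification follows.


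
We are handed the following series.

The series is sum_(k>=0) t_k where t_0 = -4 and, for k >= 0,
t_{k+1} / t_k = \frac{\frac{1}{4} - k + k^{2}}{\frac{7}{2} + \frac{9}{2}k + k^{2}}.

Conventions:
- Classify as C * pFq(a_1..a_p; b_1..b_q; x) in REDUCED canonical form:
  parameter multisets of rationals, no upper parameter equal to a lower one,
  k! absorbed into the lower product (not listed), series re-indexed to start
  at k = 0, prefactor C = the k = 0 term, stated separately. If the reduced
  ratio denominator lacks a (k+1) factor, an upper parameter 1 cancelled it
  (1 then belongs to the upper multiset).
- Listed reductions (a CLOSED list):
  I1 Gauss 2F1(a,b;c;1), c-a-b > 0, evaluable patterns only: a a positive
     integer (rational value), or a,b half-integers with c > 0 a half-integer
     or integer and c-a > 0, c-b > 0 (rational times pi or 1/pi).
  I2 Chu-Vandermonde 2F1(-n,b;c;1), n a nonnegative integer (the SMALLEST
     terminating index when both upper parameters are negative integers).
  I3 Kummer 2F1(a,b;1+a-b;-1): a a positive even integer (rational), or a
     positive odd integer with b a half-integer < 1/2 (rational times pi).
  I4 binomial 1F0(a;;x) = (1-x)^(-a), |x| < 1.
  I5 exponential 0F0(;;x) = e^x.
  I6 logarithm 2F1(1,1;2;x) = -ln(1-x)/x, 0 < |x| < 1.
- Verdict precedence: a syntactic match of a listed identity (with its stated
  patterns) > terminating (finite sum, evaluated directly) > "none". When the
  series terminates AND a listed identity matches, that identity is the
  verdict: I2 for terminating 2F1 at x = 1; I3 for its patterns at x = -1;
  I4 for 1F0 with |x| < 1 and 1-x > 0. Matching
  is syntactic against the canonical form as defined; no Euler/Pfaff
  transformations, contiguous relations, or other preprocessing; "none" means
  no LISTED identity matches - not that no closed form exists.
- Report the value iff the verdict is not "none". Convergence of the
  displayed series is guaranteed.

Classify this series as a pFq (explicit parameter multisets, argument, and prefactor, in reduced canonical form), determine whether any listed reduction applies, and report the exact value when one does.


This is -4 * 2F1(-\frac{1}{2}, -\frac{1}{2}; \frac{7}{2}; 1) in reduced canonical form. Verdict: this is the half-integer Gauss pattern (I1) (x = 1; upper {-\frac{1}{2}, -\frac{1}{2}} half-integers, c = \frac{7}{2} in the evaluable pattern). Hence: \left(-\frac{175}{128}\right) \cdot \pi.

The tell: with t_0 = -4, factor the ratio over Q (C = -4, x = 1): negated roots = parameters.
Step ratio: r(k) = 1 * (k-\frac{1}{2}) (k-\frac{1}{2}) / [(k+\frac{7}{2}) (k+1)] - rational in k. x = 1; t_0 = -4; negate the roots.


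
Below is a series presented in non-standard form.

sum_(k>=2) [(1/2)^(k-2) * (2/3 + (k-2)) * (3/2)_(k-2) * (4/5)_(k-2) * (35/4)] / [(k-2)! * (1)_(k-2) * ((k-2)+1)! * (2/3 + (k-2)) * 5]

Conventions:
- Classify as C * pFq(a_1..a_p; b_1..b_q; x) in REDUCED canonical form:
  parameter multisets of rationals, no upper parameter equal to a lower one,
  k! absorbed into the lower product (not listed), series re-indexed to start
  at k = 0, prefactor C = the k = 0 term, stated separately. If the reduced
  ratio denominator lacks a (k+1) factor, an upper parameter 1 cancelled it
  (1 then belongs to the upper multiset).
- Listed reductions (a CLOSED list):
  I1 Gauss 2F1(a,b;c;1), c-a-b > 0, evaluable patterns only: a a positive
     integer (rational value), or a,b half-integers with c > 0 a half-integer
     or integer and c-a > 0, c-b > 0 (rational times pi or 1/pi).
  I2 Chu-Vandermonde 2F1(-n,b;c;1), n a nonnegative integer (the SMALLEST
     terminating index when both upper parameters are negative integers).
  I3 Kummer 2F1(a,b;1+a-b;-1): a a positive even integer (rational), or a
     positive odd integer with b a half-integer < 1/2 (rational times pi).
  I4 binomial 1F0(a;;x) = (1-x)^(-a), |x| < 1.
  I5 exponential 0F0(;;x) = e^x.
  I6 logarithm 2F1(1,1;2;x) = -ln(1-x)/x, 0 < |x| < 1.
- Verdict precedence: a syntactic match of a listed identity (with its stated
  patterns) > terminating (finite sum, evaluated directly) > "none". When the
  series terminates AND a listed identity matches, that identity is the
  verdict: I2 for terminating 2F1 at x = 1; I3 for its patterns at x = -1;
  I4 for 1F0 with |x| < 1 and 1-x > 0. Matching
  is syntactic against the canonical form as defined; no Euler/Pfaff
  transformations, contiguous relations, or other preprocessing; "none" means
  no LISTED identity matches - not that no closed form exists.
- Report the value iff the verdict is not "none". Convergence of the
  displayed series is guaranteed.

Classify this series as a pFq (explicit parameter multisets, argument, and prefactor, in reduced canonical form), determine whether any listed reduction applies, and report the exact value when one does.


First insight: t_0 being 7/4, the constant factors (C = 7/4, x = 1/2) combine into one prefactor.
Adjacent-term ratio: r(k) = (1/2) * (k+4/5) (k+3/2) / [(k+1) (k+2) (k+1)] - poly over poly, x = (1/2) from leading terms; C = 7/4 at k = 0.

Reduced: x = 1/2, 2F2, upper = {4/5, 3/2}, lower = {1, 2}, C = 7/4. Verdict: none here - no I1-I6 shape fits x = 1/2 with lower {1, 2}.


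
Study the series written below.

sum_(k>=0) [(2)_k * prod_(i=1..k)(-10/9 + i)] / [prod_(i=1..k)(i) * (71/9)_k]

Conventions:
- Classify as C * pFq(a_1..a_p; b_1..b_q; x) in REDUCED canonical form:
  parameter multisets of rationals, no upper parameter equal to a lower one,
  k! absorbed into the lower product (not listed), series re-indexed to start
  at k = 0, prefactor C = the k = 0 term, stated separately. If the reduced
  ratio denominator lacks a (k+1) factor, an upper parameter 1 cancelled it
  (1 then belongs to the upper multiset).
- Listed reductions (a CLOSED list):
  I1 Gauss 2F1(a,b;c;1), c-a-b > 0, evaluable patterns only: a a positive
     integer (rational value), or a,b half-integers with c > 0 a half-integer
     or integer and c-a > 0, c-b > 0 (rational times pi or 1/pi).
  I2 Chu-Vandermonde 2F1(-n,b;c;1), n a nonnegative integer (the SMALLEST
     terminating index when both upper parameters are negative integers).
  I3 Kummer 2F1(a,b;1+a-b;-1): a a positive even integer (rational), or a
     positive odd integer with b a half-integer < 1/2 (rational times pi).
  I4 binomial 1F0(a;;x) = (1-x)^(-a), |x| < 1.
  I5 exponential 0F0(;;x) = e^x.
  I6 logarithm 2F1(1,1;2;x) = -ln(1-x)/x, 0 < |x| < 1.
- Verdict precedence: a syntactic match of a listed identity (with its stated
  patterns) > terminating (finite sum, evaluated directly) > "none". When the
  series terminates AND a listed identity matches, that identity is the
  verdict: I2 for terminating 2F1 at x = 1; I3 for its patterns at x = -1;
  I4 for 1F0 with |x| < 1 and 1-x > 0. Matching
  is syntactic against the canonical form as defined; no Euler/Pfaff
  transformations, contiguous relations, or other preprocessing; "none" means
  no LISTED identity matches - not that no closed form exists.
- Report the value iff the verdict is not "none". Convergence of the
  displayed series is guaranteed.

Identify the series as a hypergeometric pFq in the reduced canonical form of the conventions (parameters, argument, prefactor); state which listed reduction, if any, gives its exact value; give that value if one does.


This is 1 * 2F1(-1/9, 2; 71/9; 1) in reduced canonical form. Verdict at x = 1: the Gauss summation I1 matches (x = 1: the Gamma ratio telescopes since c-a-b = 6 > 0 and a = 2 in Z>0). Value: 1643/1701.

The tell: t_0 being 1, the running product (C = 1) telescopes to a rising factorial.
Ratio: r(k) = 1 * (k-1/9) (k+2) / [(k+71/9) (k+1)] - poly over poly, x = 1 from leading terms; C = 1 at k = 0.


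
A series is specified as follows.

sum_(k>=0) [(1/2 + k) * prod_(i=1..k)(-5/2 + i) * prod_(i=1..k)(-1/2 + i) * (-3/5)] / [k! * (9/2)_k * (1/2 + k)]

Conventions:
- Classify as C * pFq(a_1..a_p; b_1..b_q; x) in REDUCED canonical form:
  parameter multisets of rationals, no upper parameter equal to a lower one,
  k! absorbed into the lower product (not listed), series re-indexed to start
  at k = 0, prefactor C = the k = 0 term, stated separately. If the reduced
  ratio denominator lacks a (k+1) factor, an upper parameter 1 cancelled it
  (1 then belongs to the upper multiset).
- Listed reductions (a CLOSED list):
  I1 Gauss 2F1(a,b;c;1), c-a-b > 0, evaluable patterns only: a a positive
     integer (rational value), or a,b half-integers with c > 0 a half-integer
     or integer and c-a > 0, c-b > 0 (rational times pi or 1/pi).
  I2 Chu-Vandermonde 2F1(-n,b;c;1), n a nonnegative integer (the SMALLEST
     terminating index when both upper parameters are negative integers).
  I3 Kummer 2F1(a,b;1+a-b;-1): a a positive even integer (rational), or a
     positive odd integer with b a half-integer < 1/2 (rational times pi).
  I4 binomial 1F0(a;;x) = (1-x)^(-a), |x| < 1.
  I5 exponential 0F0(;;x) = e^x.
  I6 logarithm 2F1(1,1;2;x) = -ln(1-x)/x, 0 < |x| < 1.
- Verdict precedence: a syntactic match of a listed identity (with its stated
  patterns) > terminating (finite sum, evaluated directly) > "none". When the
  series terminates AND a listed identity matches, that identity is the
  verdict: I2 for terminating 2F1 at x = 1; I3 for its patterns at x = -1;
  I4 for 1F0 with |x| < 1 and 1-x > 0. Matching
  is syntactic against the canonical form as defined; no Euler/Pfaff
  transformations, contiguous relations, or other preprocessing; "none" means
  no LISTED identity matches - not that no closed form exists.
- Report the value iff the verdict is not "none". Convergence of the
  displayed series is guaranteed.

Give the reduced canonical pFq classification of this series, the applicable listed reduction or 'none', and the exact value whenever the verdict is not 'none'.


At argument 1: a 2F1 with upper {-3/2, 1/2}, lower {9/2}, scaled by C = -3/5. Verdict: Gauss's theorem I1 (half-integer case) matches (x = 1; upper {-3/2, 1/2} half-integers, c = 9/2 in the evaluable pattern). Hence: (-1323/8192) * pi.

Key step: from the first term -3/5: k + 1/2 divides numerator and denominator alike; C = -3/5, x = 1 after cancelling.
Ratio: r(k) = 1 * (k-3/2) (k+1/2) / [(k+9/2) (k+1)] - rational; roots negated = parameters, x = 1, C = -3/5.


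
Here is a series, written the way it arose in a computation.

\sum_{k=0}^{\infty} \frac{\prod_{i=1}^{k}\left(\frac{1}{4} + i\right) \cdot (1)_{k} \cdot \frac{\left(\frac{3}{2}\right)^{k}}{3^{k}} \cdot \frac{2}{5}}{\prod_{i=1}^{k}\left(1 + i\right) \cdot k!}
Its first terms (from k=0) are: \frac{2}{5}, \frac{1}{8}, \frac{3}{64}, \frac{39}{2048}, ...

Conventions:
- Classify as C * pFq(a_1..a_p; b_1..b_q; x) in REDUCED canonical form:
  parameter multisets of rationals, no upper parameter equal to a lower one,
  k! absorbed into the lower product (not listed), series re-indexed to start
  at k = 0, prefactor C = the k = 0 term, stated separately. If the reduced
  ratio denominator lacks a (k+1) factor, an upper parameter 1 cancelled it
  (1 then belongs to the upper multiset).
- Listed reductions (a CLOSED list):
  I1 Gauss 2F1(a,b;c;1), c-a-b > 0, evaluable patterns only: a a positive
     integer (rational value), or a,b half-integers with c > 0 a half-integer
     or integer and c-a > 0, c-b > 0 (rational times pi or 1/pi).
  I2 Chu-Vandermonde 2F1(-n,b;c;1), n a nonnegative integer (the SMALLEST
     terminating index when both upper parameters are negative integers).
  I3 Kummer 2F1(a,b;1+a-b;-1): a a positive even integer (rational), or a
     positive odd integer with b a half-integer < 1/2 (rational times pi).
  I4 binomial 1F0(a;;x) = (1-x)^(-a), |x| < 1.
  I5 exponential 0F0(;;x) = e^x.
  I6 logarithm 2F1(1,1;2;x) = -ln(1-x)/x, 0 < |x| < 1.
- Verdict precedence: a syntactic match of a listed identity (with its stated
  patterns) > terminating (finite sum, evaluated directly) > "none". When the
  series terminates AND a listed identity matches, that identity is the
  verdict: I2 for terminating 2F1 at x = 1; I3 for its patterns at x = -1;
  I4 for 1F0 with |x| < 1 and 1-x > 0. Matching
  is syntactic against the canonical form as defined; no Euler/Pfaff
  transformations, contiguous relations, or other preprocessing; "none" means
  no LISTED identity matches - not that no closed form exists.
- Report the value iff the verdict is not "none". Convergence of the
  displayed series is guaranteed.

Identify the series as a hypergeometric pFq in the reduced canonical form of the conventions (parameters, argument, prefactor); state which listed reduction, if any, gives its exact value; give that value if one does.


Key observation: t_0 being \frac{2}{5}, the two k-th powers (C = 2/5, x = 1/2) combine into one argument.
Step ratio: r(k) = \frac{1}{2} * (k+1) (k+\frac{5}{4}) / [(k+2) (k+1)] - rational; roots negated = parameters, x = \frac{1}{2}, C = \frac{2}{5}.

Prefactor \frac{2}{5}, argument \frac{1}{2}: 2F1 with upper {1, \frac{5}{4}} over lower {2}. Verdict: none. A 2F1 with upper {1, \frac{5}{4}} fits none of I1-I6 at x = \frac{1}{2}; the sum runs forever.


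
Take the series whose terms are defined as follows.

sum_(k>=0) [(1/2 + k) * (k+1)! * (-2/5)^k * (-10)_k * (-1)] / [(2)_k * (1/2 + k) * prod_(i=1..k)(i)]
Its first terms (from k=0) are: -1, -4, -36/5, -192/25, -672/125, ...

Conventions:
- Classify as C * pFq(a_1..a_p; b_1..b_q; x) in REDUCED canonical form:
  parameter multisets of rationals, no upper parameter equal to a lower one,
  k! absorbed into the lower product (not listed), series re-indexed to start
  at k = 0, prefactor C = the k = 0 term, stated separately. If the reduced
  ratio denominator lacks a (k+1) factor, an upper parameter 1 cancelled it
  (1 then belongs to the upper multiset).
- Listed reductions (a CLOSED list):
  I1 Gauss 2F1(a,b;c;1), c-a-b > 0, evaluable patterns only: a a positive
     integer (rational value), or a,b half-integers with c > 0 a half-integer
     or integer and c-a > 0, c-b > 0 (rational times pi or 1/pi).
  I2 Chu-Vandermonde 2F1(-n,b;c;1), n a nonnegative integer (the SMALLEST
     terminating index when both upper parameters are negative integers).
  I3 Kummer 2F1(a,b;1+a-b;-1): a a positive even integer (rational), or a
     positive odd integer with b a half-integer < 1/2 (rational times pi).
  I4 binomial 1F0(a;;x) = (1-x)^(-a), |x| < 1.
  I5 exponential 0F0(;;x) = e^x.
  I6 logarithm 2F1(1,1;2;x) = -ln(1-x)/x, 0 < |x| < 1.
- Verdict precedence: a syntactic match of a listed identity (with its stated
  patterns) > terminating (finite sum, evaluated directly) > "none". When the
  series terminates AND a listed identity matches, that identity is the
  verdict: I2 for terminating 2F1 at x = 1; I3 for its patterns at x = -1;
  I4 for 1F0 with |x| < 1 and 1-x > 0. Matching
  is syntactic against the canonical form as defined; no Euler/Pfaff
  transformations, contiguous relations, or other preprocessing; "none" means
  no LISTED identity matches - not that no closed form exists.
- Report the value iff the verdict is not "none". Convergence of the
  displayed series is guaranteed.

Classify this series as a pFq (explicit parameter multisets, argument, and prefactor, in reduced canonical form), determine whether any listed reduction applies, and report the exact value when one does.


With C = -1: the canonical form is 1F0(-10; -; -2/5). Verdict: this is binomial (I4) (the 1F0 binomial series: exponent 10, x = -2/5). Value: -282475249/9765625.

First insight: with t_0 = -1, the factorial ratio (C = -1) (k+a-1)!/(a-1)! is a rising factorial (a)_k.
Term ratio: r(k) = (-2/5) * (k-10) / [(k+1)] ; factor over Q: parameters, x = (-2/5), and C = -1.
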